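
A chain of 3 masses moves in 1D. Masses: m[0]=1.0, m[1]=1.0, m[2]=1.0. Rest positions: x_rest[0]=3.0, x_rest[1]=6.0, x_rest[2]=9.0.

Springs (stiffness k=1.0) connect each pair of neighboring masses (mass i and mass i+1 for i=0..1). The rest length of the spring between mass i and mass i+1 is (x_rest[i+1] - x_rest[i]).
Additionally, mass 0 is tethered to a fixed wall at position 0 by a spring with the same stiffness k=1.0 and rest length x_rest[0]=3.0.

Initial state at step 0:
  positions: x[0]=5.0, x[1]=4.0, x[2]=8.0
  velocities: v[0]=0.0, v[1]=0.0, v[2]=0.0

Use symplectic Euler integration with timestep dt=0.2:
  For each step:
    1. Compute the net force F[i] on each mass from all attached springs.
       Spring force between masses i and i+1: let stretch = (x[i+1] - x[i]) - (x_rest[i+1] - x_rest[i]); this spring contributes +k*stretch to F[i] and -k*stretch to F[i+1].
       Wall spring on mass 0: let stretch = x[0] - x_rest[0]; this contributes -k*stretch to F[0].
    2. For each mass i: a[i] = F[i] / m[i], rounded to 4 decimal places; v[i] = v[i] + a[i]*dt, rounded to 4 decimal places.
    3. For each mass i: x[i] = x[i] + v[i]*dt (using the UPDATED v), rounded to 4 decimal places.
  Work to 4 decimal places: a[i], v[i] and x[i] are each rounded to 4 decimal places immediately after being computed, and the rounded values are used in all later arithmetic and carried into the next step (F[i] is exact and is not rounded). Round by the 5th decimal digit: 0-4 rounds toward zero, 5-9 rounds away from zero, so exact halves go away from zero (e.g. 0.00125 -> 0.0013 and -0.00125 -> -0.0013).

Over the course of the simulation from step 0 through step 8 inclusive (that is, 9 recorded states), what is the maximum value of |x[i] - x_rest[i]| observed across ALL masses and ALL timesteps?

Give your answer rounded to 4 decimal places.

Answer: 2.2487

Derivation:
Step 0: x=[5.0000 4.0000 8.0000] v=[0.0000 0.0000 0.0000]
Step 1: x=[4.7600 4.2000 7.9600] v=[-1.2000 1.0000 -0.2000]
Step 2: x=[4.3072 4.5728 7.8896] v=[-2.2640 1.8640 -0.3520]
Step 3: x=[3.6927 5.0676 7.8065] v=[-3.0723 2.4742 -0.4154]
Step 4: x=[2.9855 5.6170 7.7339] v=[-3.5359 2.7470 -0.3632]
Step 5: x=[2.2642 6.1458 7.6966] v=[-3.6067 2.6441 -0.1866]
Step 6: x=[1.6076 6.5814 7.7172] v=[-3.2832 2.1779 0.1032]
Step 7: x=[1.0856 6.8635 7.8124] v=[-2.6100 1.4103 0.4760]
Step 8: x=[0.7513 6.9524 7.9896] v=[-1.6715 0.4445 0.8862]
Max displacement = 2.2487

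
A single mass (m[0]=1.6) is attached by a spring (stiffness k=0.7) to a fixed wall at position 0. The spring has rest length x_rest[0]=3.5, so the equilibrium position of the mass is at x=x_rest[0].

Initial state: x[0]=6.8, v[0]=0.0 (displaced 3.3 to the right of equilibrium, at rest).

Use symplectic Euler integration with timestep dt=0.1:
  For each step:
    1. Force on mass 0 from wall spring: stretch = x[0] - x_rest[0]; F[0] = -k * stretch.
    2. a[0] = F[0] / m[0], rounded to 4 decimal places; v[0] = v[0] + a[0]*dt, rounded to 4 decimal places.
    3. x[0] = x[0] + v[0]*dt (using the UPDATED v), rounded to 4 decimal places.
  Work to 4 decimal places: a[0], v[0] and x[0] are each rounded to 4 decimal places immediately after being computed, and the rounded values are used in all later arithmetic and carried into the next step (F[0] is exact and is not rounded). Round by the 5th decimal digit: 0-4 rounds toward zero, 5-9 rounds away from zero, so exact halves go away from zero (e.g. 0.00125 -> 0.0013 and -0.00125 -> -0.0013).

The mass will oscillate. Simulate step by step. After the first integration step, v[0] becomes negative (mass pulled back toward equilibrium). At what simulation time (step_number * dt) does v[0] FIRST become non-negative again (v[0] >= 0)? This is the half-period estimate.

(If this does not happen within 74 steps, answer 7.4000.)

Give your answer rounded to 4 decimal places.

Step 0: x=[6.8000] v=[0.0000]
Step 1: x=[6.7856] v=[-0.1444]
Step 2: x=[6.7568] v=[-0.2882]
Step 3: x=[6.7137] v=[-0.4307]
Step 4: x=[6.6566] v=[-0.5713]
Step 5: x=[6.5857] v=[-0.7094]
Step 6: x=[6.5013] v=[-0.8444]
Step 7: x=[6.4037] v=[-0.9757]
Step 8: x=[6.2934] v=[-1.1027]
Step 9: x=[6.1709] v=[-1.2249]
Step 10: x=[6.0367] v=[-1.3418]
Step 11: x=[5.8914] v=[-1.4528]
Step 12: x=[5.7357] v=[-1.5574]
Step 13: x=[5.5702] v=[-1.6552]
Step 14: x=[5.3956] v=[-1.7458]
Step 15: x=[5.2127] v=[-1.8287]
Step 16: x=[5.0223] v=[-1.9036]
Step 17: x=[4.8253] v=[-1.9702]
Step 18: x=[4.6225] v=[-2.0282]
Step 19: x=[4.4148] v=[-2.0773]
Step 20: x=[4.2031] v=[-2.1173]
Step 21: x=[3.9883] v=[-2.1481]
Step 22: x=[3.7714] v=[-2.1695]
Step 23: x=[3.5533] v=[-2.1814]
Step 24: x=[3.3349] v=[-2.1837]
Step 25: x=[3.1173] v=[-2.1765]
Step 26: x=[2.9013] v=[-2.1598]
Step 27: x=[2.6879] v=[-2.1336]
Step 28: x=[2.4781] v=[-2.0981]
Step 29: x=[2.2728] v=[-2.0534]
Step 30: x=[2.0728] v=[-1.9997]
Step 31: x=[1.8791] v=[-1.9373]
Step 32: x=[1.6925] v=[-1.8664]
Step 33: x=[1.5138] v=[-1.7873]
Step 34: x=[1.3438] v=[-1.7004]
Step 35: x=[1.1832] v=[-1.6061]
Step 36: x=[1.0327] v=[-1.5047]
Step 37: x=[0.8930] v=[-1.3968]
Step 38: x=[0.7647] v=[-1.2827]
Step 39: x=[0.6484] v=[-1.1630]
Step 40: x=[0.5446] v=[-1.0382]
Step 41: x=[0.4537] v=[-0.9089]
Step 42: x=[0.3761] v=[-0.7756]
Step 43: x=[0.3122] v=[-0.6389]
Step 44: x=[0.2623] v=[-0.4994]
Step 45: x=[0.2265] v=[-0.3578]
Step 46: x=[0.2050] v=[-0.2146]
Step 47: x=[0.1980] v=[-0.0704]
Step 48: x=[0.2054] v=[0.0741]
First v>=0 after going negative at step 48, time=4.8000

Answer: 4.8000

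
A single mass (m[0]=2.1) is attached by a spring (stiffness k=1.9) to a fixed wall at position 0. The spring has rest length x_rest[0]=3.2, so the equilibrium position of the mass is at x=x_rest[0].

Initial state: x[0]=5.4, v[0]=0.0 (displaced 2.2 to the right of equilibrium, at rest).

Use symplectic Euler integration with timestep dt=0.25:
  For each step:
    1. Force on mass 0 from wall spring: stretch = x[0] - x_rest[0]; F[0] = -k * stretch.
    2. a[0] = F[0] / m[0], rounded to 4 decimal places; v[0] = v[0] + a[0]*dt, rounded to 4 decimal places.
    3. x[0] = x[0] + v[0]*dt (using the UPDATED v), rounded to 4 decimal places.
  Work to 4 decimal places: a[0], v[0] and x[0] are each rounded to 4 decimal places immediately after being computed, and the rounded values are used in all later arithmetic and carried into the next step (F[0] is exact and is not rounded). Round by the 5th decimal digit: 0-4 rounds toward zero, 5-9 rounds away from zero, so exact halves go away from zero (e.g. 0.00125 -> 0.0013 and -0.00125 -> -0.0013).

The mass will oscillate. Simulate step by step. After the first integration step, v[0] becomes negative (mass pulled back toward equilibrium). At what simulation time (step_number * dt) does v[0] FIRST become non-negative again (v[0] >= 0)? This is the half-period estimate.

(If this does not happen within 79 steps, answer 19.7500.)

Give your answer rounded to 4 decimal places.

Step 0: x=[5.4000] v=[0.0000]
Step 1: x=[5.2756] v=[-0.4976]
Step 2: x=[5.0338] v=[-0.9671]
Step 3: x=[4.6883] v=[-1.3819]
Step 4: x=[4.2587] v=[-1.7186]
Step 5: x=[3.7692] v=[-1.9581]
Step 6: x=[3.2475] v=[-2.0869]
Step 7: x=[2.7231] v=[-2.0977]
Step 8: x=[2.2257] v=[-1.9898]
Step 9: x=[1.7834] v=[-1.7694]
Step 10: x=[1.4212] v=[-1.4490]
Step 11: x=[1.1595] v=[-1.0467]
Step 12: x=[1.0132] v=[-0.5852]
Step 13: x=[0.9906] v=[-0.0906]
Step 14: x=[1.0929] v=[0.4092]
First v>=0 after going negative at step 14, time=3.5000

Answer: 3.5000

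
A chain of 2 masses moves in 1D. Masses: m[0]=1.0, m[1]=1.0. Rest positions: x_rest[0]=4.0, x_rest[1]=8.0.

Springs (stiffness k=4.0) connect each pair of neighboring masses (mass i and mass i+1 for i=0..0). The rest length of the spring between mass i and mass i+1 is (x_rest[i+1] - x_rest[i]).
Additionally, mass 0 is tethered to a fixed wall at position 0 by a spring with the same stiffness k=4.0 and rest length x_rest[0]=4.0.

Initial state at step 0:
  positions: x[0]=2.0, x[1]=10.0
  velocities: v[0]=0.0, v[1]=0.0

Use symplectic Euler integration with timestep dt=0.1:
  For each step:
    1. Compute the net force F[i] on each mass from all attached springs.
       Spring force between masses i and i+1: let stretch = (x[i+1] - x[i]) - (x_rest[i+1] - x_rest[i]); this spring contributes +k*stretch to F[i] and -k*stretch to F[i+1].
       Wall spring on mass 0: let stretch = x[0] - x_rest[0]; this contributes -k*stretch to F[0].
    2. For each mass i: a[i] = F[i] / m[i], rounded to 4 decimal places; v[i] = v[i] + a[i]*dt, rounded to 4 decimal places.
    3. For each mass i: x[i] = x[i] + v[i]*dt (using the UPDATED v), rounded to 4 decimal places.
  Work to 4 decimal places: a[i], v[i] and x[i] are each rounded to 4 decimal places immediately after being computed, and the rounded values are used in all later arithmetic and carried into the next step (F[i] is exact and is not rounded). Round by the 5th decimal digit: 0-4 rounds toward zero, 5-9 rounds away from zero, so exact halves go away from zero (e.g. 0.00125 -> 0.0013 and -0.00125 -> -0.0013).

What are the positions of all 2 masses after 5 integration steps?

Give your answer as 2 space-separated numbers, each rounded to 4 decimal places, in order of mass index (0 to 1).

Step 0: x=[2.0000 10.0000] v=[0.0000 0.0000]
Step 1: x=[2.2400 9.8400] v=[2.4000 -1.6000]
Step 2: x=[2.6944 9.5360] v=[4.5440 -3.0400]
Step 3: x=[3.3147 9.1183] v=[6.2029 -4.1766]
Step 4: x=[4.0346 8.6285] v=[7.1985 -4.8980]
Step 5: x=[4.7768 8.1149] v=[7.4222 -5.1356]

Answer: 4.7768 8.1149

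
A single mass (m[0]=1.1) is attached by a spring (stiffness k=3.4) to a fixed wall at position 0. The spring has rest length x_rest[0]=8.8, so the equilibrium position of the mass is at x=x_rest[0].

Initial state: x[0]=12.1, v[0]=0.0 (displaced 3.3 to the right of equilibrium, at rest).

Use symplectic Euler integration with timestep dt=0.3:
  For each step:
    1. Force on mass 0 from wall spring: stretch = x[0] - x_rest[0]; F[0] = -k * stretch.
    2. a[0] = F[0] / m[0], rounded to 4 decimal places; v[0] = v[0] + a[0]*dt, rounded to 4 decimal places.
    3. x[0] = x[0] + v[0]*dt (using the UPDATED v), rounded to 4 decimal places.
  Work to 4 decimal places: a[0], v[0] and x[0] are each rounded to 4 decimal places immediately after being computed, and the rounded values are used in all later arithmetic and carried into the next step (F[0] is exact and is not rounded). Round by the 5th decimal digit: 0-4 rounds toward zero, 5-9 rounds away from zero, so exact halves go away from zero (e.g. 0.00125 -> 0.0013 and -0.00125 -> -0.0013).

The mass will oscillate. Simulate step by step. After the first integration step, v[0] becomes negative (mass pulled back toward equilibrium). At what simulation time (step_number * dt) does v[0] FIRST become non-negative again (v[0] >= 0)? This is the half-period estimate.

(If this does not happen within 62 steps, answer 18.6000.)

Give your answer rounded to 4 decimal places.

Answer: 1.8000

Derivation:
Step 0: x=[12.1000] v=[0.0000]
Step 1: x=[11.1820] v=[-3.0600]
Step 2: x=[9.6014] v=[-5.2688]
Step 3: x=[7.7978] v=[-6.0119]
Step 4: x=[6.2730] v=[-5.0826]
Step 5: x=[5.4512] v=[-2.7394]
Step 6: x=[5.5609] v=[0.3658]
First v>=0 after going negative at step 6, time=1.8000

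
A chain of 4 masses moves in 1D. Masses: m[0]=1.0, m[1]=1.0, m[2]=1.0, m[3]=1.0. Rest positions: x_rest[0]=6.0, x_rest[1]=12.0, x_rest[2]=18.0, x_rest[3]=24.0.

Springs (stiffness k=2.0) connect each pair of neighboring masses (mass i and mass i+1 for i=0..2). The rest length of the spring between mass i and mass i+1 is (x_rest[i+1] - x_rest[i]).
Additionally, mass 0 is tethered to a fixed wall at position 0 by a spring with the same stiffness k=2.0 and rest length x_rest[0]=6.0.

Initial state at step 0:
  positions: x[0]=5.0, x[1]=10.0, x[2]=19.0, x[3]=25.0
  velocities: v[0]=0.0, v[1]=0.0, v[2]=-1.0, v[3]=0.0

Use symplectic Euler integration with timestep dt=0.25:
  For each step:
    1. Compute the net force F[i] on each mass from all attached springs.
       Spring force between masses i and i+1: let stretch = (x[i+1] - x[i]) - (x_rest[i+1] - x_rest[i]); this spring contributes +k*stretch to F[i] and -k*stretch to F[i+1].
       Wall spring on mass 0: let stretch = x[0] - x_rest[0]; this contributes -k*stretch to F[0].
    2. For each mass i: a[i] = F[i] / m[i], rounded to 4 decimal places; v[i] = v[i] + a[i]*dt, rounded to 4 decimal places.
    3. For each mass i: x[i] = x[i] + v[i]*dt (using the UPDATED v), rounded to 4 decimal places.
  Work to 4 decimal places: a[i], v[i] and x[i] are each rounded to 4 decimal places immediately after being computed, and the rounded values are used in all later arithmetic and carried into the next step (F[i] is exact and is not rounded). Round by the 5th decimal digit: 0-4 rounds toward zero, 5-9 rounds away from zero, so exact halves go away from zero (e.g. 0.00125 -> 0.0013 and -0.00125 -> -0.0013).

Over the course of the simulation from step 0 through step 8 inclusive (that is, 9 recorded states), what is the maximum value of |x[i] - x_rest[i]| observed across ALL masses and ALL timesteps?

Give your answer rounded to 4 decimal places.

Answer: 2.3417

Derivation:
Step 0: x=[5.0000 10.0000 19.0000 25.0000] v=[0.0000 0.0000 -1.0000 0.0000]
Step 1: x=[5.0000 10.5000 18.3750 25.0000] v=[0.0000 2.0000 -2.5000 0.0000]
Step 2: x=[5.0625 11.2969 17.5938 24.9219] v=[0.2500 3.1875 -3.1250 -0.3125]
Step 3: x=[5.2715 12.1016 16.9415 24.6778] v=[0.8360 3.2188 -2.6094 -0.9766]
Step 4: x=[5.6753 12.6575 16.6512 24.2166] v=[1.6153 2.2237 -1.1612 -1.8448]
Step 5: x=[6.2425 12.8399 16.8074 23.5597] v=[2.2688 0.7295 0.6247 -2.6275]
Step 6: x=[6.8541 12.6935 17.3117 22.8088] v=[2.4463 -0.5855 2.0171 -3.0037]
Step 7: x=[7.3389 12.3945 17.9259 22.1207] v=[1.9390 -1.1961 2.4566 -2.7523]
Step 8: x=[7.5383 12.1550 18.3730 21.6583] v=[0.7974 -0.9582 1.7883 -1.8497]
Max displacement = 2.3417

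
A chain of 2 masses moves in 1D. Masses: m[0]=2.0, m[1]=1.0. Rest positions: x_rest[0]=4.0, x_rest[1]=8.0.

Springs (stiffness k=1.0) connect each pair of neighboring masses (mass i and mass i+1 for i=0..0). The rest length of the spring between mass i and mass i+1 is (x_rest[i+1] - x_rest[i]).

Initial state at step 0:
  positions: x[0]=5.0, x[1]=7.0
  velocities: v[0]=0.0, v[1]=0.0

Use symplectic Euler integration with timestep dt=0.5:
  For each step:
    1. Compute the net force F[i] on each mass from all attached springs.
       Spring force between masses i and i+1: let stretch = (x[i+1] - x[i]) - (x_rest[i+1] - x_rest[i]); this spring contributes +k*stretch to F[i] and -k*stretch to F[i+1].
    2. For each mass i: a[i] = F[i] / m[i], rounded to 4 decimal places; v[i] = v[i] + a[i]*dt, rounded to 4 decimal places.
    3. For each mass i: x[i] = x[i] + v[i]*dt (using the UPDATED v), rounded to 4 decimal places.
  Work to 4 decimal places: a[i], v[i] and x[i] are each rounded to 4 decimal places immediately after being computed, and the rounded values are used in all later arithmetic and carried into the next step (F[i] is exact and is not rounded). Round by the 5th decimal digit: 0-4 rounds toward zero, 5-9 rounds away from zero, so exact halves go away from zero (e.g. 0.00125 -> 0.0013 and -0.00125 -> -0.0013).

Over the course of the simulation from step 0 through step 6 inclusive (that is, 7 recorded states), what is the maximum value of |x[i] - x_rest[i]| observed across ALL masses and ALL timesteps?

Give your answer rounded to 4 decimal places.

Answer: 1.6790

Derivation:
Step 0: x=[5.0000 7.0000] v=[0.0000 0.0000]
Step 1: x=[4.7500 7.5000] v=[-0.5000 1.0000]
Step 2: x=[4.3438 8.3125] v=[-0.8125 1.6250]
Step 3: x=[3.9336 9.1329] v=[-0.8204 1.6407]
Step 4: x=[3.6733 9.6535] v=[-0.5206 1.0411]
Step 5: x=[3.6605 9.6790] v=[-0.0256 0.0510]
Step 6: x=[3.9001 9.1999] v=[0.4791 -0.9583]
Max displacement = 1.6790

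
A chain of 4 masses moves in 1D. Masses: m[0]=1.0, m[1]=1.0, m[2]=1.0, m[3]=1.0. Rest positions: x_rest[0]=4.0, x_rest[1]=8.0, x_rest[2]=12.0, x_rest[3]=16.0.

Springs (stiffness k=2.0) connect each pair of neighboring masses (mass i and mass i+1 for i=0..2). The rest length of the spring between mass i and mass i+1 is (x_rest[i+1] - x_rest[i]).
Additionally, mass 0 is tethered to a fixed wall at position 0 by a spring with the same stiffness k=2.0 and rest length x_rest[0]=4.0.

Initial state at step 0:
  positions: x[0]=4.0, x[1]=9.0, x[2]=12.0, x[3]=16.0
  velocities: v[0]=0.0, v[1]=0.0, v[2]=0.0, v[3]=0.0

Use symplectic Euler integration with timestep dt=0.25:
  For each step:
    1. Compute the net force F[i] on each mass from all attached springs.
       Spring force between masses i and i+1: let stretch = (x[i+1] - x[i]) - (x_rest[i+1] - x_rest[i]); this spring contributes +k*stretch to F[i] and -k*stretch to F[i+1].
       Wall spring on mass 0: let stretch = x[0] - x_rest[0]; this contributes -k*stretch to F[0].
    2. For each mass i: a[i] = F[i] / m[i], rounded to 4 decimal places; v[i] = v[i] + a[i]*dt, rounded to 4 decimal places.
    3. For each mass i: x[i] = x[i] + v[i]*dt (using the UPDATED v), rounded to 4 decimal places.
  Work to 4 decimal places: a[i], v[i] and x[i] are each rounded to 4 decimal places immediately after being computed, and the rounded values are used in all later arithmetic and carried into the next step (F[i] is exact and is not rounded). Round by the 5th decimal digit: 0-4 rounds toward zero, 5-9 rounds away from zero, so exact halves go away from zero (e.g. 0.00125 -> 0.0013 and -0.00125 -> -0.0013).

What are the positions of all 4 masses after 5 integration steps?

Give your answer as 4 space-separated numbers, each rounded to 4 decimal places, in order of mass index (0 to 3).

Step 0: x=[4.0000 9.0000 12.0000 16.0000] v=[0.0000 0.0000 0.0000 0.0000]
Step 1: x=[4.1250 8.7500 12.1250 16.0000] v=[0.5000 -1.0000 0.5000 0.0000]
Step 2: x=[4.3125 8.3438 12.3125 16.0156] v=[0.7500 -1.6250 0.7500 0.0625]
Step 3: x=[4.4649 7.9297 12.4668 16.0684] v=[0.6094 -1.6563 0.6172 0.2110]
Step 4: x=[4.4923 7.6497 12.5042 16.1710] v=[0.1094 -1.1202 0.1495 0.4102]
Step 5: x=[4.3528 7.5818 12.3931 16.3152] v=[-0.5581 -0.2717 -0.4444 0.5768]

Answer: 4.3528 7.5818 12.3931 16.3152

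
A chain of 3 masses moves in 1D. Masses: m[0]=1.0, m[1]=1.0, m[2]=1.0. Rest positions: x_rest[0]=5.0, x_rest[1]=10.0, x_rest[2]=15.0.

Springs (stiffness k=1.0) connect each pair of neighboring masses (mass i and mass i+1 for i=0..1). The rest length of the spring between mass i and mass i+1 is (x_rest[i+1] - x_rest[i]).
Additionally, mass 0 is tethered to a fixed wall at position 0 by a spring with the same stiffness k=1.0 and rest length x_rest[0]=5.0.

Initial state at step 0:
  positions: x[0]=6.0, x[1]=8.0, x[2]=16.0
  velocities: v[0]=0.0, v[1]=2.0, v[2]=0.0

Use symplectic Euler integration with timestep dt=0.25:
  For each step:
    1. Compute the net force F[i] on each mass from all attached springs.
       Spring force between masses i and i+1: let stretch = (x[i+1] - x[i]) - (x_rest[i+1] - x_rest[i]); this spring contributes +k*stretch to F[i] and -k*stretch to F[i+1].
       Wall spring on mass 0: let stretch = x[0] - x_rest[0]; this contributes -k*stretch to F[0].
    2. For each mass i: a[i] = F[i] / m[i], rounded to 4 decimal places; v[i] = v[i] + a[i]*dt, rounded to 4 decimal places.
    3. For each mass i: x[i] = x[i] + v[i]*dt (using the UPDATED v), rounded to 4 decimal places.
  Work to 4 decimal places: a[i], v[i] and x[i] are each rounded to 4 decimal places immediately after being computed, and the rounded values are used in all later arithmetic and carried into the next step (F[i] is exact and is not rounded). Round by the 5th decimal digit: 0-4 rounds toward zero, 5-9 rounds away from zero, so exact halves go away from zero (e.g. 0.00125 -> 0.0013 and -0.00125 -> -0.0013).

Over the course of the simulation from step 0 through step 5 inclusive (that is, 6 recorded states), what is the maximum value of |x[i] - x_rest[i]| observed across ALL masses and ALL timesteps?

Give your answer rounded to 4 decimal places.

Step 0: x=[6.0000 8.0000 16.0000] v=[0.0000 2.0000 0.0000]
Step 1: x=[5.7500 8.8750 15.8125] v=[-1.0000 3.5000 -0.7500]
Step 2: x=[5.3359 9.9883 15.5039] v=[-1.6563 4.4531 -1.2344]
Step 3: x=[4.8791 11.1555 15.1631] v=[-1.8272 4.6689 -1.3633]
Step 4: x=[4.5096 12.1809 14.8843] v=[-1.4779 4.1017 -1.1152]
Step 5: x=[4.3377 12.8958 14.7490] v=[-0.6875 2.8597 -0.5411]
Max displacement = 2.8958

Answer: 2.8958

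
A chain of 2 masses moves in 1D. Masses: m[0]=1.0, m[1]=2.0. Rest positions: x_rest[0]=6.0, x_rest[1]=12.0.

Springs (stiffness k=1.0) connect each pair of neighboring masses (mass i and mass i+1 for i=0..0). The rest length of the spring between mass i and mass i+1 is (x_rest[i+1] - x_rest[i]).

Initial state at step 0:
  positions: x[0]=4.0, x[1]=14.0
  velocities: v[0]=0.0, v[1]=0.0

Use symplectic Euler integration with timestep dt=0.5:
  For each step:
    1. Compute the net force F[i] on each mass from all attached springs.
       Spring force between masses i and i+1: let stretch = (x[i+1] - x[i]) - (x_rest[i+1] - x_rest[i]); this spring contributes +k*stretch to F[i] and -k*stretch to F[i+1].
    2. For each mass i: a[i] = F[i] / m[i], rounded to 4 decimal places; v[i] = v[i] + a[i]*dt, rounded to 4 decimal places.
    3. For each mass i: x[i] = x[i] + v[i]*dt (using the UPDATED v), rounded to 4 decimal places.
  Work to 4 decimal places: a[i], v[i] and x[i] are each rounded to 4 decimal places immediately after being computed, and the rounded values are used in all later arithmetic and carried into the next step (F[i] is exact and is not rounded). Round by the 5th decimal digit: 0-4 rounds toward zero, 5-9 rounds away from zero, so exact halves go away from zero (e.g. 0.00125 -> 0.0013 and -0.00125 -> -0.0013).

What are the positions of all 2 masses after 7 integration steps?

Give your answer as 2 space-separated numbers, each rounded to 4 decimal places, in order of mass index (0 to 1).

Answer: 6.7918 12.6043

Derivation:
Step 0: x=[4.0000 14.0000] v=[0.0000 0.0000]
Step 1: x=[5.0000 13.5000] v=[2.0000 -1.0000]
Step 2: x=[6.6250 12.6875] v=[3.2500 -1.6250]
Step 3: x=[8.2657 11.8672] v=[3.2813 -1.6407]
Step 4: x=[9.3068 11.3467] v=[2.0821 -1.0411]
Step 5: x=[9.3579 11.3212] v=[0.1021 -0.0511]
Step 6: x=[8.3998 11.8003] v=[-1.9163 0.9581]
Step 7: x=[6.7918 12.6043] v=[-3.2161 1.6080]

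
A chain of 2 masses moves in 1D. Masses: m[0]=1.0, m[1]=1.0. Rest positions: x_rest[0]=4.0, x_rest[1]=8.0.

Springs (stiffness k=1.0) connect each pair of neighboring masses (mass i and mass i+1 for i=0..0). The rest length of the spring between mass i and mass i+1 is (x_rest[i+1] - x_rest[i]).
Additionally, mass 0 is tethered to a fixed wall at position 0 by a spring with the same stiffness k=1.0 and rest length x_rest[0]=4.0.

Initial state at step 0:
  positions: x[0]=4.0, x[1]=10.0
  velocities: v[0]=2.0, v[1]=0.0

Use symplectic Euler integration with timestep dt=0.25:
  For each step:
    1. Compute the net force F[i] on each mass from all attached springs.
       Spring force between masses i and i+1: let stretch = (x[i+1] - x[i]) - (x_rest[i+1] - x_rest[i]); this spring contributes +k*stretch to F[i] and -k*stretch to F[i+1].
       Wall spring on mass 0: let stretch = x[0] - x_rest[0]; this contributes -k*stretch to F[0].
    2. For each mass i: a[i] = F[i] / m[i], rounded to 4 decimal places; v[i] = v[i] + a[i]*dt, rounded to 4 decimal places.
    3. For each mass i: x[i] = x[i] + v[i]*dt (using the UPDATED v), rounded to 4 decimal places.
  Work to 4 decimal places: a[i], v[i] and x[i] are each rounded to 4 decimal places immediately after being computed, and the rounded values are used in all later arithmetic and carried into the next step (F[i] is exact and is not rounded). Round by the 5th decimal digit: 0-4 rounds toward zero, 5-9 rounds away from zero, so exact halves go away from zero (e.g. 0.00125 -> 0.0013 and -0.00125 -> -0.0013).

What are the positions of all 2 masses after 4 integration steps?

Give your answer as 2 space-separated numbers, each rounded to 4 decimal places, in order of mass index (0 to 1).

Step 0: x=[4.0000 10.0000] v=[2.0000 0.0000]
Step 1: x=[4.6250 9.8750] v=[2.5000 -0.5000]
Step 2: x=[5.2891 9.6719] v=[2.6563 -0.8125]
Step 3: x=[5.8965 9.4449] v=[2.4297 -0.9082]
Step 4: x=[6.3572 9.2461] v=[1.8427 -0.7953]

Answer: 6.3572 9.2461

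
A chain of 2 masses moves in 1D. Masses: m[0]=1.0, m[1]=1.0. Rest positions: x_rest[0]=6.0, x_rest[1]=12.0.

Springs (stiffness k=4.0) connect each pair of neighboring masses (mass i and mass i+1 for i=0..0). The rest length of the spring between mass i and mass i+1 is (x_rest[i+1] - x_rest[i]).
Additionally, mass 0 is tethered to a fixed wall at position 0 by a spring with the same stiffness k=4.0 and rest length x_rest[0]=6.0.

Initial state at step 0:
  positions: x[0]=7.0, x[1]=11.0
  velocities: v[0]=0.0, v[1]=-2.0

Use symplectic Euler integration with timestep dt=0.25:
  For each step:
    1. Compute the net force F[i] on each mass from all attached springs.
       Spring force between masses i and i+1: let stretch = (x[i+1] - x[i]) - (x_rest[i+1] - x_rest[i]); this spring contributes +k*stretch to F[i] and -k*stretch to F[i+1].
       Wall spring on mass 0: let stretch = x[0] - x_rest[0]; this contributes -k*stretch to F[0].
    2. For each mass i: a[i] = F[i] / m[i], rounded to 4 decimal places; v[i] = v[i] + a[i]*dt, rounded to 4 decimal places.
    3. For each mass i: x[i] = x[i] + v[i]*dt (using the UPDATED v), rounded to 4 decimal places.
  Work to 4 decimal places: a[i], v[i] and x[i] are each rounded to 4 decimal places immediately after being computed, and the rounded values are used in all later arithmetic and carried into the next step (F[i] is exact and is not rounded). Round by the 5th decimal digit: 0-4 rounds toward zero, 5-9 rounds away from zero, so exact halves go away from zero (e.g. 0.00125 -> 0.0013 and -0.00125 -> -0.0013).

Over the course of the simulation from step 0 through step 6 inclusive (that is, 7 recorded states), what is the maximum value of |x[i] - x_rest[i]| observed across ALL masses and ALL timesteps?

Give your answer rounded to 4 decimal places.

Step 0: x=[7.0000 11.0000] v=[0.0000 -2.0000]
Step 1: x=[6.2500 11.0000] v=[-3.0000 0.0000]
Step 2: x=[5.1250 11.3125] v=[-4.5000 1.2500]
Step 3: x=[4.2656 11.5781] v=[-3.4375 1.0625]
Step 4: x=[4.1680 11.5156] v=[-0.3906 -0.2500]
Step 5: x=[4.8653 11.1162] v=[2.7890 -1.5976]
Step 6: x=[5.9090 10.6541] v=[4.1746 -1.8485]
Max displacement = 1.8320

Answer: 1.8320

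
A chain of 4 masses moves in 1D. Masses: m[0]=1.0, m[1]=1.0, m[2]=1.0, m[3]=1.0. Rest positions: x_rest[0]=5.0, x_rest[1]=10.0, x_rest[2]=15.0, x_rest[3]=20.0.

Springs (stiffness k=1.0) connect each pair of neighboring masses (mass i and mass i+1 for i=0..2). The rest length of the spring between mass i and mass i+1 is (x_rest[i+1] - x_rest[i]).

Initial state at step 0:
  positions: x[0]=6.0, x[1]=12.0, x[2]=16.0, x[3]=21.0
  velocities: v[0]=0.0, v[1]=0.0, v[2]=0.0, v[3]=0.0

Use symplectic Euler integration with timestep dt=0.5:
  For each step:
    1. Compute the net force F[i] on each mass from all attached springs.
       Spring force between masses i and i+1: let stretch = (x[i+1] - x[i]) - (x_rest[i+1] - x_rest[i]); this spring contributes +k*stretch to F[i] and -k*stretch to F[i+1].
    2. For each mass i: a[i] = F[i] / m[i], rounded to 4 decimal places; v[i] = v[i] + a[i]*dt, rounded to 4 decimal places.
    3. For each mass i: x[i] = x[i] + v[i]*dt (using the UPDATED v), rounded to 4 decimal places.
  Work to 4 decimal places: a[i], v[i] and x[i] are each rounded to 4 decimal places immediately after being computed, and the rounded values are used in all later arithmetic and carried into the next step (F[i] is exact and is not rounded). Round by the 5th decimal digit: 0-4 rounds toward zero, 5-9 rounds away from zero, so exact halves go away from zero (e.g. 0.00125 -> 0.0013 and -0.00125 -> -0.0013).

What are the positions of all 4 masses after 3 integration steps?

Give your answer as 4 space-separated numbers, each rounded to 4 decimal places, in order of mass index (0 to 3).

Step 0: x=[6.0000 12.0000 16.0000 21.0000] v=[0.0000 0.0000 0.0000 0.0000]
Step 1: x=[6.2500 11.5000 16.2500 21.0000] v=[0.5000 -1.0000 0.5000 0.0000]
Step 2: x=[6.5625 10.8750 16.5000 21.0625] v=[0.6250 -1.2500 0.5000 0.1250]
Step 3: x=[6.7032 10.5781 16.4844 21.2344] v=[0.2813 -0.5938 -0.0313 0.3438]

Answer: 6.7032 10.5781 16.4844 21.2344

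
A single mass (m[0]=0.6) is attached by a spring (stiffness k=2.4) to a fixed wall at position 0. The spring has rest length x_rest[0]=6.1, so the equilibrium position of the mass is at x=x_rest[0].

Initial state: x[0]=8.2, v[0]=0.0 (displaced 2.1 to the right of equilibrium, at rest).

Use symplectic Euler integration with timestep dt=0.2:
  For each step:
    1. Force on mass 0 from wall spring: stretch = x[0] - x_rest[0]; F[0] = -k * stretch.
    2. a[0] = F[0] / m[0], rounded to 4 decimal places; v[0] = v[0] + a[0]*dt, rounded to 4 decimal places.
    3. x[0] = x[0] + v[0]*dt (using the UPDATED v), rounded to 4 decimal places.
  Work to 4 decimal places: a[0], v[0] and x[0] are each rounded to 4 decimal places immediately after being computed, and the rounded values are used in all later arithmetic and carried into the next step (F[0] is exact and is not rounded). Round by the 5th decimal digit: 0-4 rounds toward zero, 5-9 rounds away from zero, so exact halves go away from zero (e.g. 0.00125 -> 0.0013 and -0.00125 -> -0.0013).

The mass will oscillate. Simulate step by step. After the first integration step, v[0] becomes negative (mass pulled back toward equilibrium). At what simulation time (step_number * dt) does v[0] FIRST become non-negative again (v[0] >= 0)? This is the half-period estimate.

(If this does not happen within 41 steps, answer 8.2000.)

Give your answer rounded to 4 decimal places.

Step 0: x=[8.2000] v=[0.0000]
Step 1: x=[7.8640] v=[-1.6800]
Step 2: x=[7.2458] v=[-3.0912]
Step 3: x=[6.4442] v=[-4.0078]
Step 4: x=[5.5876] v=[-4.2832]
Step 5: x=[4.8129] v=[-3.8733]
Step 6: x=[4.2442] v=[-2.8436]
Step 7: x=[3.9724] v=[-1.3590]
Step 8: x=[4.0410] v=[0.3431]
First v>=0 after going negative at step 8, time=1.6000

Answer: 1.6000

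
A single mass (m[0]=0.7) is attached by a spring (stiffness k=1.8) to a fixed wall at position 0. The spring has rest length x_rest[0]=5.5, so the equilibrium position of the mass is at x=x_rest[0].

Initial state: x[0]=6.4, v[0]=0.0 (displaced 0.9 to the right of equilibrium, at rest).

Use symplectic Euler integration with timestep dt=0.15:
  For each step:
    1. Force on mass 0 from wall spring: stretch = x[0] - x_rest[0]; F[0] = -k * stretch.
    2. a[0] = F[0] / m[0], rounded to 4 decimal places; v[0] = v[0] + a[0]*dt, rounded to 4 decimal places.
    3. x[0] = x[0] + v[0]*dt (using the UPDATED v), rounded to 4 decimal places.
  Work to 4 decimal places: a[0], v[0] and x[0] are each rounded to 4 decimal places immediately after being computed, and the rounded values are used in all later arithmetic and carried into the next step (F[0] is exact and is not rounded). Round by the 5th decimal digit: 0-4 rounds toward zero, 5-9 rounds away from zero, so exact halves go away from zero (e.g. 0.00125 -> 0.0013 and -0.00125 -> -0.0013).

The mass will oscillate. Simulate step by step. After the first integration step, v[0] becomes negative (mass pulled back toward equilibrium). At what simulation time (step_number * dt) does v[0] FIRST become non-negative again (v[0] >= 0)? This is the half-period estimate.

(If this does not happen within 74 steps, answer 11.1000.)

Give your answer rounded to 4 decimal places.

Answer: 2.1000

Derivation:
Step 0: x=[6.4000] v=[0.0000]
Step 1: x=[6.3479] v=[-0.3471]
Step 2: x=[6.2468] v=[-0.6741]
Step 3: x=[6.1025] v=[-0.9621]
Step 4: x=[5.9233] v=[-1.1945]
Step 5: x=[5.7196] v=[-1.3578]
Step 6: x=[5.5032] v=[-1.4425]
Step 7: x=[5.2866] v=[-1.4437]
Step 8: x=[5.0824] v=[-1.3614]
Step 9: x=[4.9024] v=[-1.2003]
Step 10: x=[4.7569] v=[-0.9698]
Step 11: x=[4.6544] v=[-0.6832]
Step 12: x=[4.6009] v=[-0.3570]
Step 13: x=[4.5994] v=[-0.0102]
Step 14: x=[4.6500] v=[0.3372]
First v>=0 after going negative at step 14, time=2.1000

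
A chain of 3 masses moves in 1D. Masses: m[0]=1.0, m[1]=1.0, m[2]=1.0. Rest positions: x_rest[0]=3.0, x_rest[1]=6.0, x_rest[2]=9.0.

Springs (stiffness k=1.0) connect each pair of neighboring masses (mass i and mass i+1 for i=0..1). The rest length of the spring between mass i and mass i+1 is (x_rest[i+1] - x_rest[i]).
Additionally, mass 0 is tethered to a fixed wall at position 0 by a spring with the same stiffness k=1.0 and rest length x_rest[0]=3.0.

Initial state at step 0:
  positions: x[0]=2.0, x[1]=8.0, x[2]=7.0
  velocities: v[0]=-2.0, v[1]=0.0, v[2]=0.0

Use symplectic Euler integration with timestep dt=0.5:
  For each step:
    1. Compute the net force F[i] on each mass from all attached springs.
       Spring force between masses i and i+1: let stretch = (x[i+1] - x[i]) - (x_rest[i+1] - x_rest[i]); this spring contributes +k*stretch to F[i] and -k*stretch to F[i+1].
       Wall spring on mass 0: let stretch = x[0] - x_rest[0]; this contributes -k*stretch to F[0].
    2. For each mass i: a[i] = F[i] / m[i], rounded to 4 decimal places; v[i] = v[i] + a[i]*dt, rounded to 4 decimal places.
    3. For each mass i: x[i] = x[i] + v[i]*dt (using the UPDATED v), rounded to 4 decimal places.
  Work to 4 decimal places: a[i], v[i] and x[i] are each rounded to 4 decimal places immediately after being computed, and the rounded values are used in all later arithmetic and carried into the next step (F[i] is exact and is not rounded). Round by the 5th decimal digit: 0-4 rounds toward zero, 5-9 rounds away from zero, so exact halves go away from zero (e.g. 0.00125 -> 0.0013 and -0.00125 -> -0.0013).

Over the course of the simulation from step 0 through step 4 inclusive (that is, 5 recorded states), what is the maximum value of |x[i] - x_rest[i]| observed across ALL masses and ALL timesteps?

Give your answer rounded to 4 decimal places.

Answer: 3.4687

Derivation:
Step 0: x=[2.0000 8.0000 7.0000] v=[-2.0000 0.0000 0.0000]
Step 1: x=[2.0000 6.2500 8.0000] v=[0.0000 -3.5000 2.0000]
Step 2: x=[2.5625 3.8750 9.3125] v=[1.1250 -4.7500 2.6250]
Step 3: x=[2.8125 2.5313 10.0157] v=[0.5000 -2.6875 1.4063]
Step 4: x=[2.2891 3.1290 9.5978] v=[-1.0469 1.1953 -0.8359]
Max displacement = 3.4687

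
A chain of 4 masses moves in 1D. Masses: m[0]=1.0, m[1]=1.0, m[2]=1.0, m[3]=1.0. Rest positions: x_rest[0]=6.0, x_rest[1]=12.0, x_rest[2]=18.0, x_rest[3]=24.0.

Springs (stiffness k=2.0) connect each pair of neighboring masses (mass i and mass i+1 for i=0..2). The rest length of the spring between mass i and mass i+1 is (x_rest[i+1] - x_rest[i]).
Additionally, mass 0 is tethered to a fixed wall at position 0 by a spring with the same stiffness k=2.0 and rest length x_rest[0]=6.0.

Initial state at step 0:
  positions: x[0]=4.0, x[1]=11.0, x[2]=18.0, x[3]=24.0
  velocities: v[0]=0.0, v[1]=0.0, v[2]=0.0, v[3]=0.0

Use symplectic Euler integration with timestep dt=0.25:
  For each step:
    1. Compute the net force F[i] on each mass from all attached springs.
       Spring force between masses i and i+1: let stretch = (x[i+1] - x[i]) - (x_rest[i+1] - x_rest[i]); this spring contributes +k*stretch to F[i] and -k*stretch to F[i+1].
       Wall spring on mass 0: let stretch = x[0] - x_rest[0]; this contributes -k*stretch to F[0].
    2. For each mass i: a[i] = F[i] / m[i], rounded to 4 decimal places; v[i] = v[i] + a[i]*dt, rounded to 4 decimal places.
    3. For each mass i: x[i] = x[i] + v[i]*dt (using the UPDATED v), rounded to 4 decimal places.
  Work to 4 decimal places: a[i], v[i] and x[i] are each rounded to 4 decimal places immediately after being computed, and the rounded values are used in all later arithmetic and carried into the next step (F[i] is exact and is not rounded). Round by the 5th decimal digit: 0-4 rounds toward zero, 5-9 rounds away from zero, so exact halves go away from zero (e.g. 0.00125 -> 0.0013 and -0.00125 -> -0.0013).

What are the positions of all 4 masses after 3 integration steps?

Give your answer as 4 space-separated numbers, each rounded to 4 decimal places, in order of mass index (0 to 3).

Answer: 5.8087 11.1407 17.4004 23.9278

Derivation:
Step 0: x=[4.0000 11.0000 18.0000 24.0000] v=[0.0000 0.0000 0.0000 0.0000]
Step 1: x=[4.3750 11.0000 17.8750 24.0000] v=[1.5000 0.0000 -0.5000 0.0000]
Step 2: x=[5.0313 11.0313 17.6563 23.9844] v=[2.6250 0.1250 -0.8750 -0.0625]
Step 3: x=[5.8087 11.1407 17.4004 23.9278] v=[3.1094 0.4375 -1.0235 -0.2266]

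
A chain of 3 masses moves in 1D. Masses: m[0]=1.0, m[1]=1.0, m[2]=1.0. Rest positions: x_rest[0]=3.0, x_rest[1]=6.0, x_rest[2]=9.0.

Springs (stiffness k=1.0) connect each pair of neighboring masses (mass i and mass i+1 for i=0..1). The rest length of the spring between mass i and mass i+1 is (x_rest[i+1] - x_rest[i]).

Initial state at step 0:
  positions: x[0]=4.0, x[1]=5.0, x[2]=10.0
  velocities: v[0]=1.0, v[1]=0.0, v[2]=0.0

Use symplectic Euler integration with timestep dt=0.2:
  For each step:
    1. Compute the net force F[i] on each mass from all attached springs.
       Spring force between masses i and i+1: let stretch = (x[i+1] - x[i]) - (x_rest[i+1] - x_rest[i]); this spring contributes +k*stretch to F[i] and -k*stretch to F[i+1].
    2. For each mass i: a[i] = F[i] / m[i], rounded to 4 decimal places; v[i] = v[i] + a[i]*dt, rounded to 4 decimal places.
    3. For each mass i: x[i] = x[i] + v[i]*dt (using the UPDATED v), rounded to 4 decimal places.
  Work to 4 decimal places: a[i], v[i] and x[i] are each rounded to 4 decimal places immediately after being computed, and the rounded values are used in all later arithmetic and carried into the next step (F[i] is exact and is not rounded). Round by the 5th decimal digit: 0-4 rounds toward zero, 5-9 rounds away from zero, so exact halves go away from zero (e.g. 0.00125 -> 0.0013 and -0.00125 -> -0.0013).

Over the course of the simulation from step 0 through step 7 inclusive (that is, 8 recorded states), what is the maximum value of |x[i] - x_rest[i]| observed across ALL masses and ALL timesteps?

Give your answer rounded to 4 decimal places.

Answer: 1.8413

Derivation:
Step 0: x=[4.0000 5.0000 10.0000] v=[1.0000 0.0000 0.0000]
Step 1: x=[4.1200 5.1600 9.9200] v=[0.6000 0.8000 -0.4000]
Step 2: x=[4.1616 5.4688 9.7696] v=[0.2080 1.5440 -0.7520]
Step 3: x=[4.1355 5.8973 9.5672] v=[-0.1306 2.1427 -1.0122]
Step 4: x=[4.0599 6.4022 9.3380] v=[-0.3782 2.5243 -1.1462]
Step 5: x=[3.9580 6.9308 9.1113] v=[-0.5097 2.6430 -1.1334]
Step 6: x=[3.8550 7.4277 8.9174] v=[-0.5151 2.4845 -0.9695]
Step 7: x=[3.7749 7.8413 8.7839] v=[-0.4006 2.0679 -0.6674]
Max displacement = 1.8413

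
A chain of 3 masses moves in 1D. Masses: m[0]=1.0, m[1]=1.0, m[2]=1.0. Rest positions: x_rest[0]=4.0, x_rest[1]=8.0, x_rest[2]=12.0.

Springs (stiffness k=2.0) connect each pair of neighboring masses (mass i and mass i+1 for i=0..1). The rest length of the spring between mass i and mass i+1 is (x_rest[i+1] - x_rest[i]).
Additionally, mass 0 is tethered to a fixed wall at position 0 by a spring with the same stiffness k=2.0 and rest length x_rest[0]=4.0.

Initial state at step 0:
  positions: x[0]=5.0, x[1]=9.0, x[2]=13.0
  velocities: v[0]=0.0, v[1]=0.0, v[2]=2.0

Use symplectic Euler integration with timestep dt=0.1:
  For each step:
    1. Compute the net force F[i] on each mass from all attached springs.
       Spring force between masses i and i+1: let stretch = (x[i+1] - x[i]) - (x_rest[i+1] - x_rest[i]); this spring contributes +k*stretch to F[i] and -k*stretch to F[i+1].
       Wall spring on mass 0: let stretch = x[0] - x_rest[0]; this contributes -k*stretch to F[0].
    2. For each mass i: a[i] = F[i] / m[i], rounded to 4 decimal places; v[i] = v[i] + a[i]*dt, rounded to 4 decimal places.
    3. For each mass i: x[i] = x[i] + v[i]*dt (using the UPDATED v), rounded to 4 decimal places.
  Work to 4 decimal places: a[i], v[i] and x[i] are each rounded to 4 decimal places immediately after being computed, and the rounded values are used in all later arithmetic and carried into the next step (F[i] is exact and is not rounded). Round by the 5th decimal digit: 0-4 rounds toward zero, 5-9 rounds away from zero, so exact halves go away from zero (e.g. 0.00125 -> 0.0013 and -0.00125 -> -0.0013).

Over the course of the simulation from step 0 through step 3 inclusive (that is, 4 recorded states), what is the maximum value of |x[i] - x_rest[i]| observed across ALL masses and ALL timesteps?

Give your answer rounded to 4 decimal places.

Step 0: x=[5.0000 9.0000 13.0000] v=[0.0000 0.0000 2.0000]
Step 1: x=[4.9800 9.0000 13.2000] v=[-0.2000 0.0000 2.0000]
Step 2: x=[4.9408 9.0036 13.3960] v=[-0.3920 0.0360 1.9600]
Step 3: x=[4.8840 9.0138 13.5842] v=[-0.5676 0.1019 1.8815]
Max displacement = 1.5842

Answer: 1.5842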